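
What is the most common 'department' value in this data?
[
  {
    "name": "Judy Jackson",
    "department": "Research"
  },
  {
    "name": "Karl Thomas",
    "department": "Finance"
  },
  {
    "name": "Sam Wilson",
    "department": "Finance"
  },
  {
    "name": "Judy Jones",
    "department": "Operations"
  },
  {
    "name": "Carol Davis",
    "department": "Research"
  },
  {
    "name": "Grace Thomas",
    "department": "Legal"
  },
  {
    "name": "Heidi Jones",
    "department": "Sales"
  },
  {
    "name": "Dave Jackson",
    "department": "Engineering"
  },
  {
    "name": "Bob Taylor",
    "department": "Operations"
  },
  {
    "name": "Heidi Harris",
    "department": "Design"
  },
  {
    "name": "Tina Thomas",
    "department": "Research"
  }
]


Counting 'department' values across 11 records:

  Research: 3 ###
  Finance: 2 ##
  Operations: 2 ##
  Legal: 1 #
  Sales: 1 #
  Engineering: 1 #
  Design: 1 #

Most common: Research (3 times)

Research (3 times)


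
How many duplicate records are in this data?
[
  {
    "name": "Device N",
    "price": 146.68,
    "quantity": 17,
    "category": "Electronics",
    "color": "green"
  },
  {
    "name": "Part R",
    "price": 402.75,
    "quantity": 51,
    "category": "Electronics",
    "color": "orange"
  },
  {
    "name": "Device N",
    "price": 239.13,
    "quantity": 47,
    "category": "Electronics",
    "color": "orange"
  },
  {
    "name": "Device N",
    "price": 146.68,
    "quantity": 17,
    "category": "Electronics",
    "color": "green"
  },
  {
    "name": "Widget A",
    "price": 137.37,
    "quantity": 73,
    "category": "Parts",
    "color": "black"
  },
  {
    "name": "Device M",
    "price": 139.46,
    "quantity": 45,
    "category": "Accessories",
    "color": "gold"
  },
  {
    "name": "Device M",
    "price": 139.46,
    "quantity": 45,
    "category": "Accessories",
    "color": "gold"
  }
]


Checking 7 records for duplicates:

  Row 1: Device N ($146.68, qty 17)
  Row 2: Part R ($402.75, qty 51)
  Row 3: Device N ($239.13, qty 47)
  Row 4: Device N ($146.68, qty 17) <-- DUPLICATE
  Row 5: Widget A ($137.37, qty 73)
  Row 6: Device M ($139.46, qty 45)
  Row 7: Device M ($139.46, qty 45) <-- DUPLICATE

Duplicates found: 2
Unique records: 5

2 duplicates, 5 unique


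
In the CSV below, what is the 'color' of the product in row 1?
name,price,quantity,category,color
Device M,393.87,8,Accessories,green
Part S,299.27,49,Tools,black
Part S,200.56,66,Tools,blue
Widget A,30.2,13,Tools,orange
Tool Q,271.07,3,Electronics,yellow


Query: Row 1 ('Device M'), column 'color'
Value: green

green


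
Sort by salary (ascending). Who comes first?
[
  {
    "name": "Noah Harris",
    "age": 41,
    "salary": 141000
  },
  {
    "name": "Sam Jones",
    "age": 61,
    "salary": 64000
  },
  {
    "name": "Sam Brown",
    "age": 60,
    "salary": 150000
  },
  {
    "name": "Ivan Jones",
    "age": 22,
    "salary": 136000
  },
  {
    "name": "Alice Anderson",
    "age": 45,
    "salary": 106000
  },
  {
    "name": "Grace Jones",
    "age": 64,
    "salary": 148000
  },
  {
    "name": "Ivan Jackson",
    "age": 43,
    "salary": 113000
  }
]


Sort by: salary (ascending)

Sorted order:
  1. Sam Jones (salary = 64000)
  2. Alice Anderson (salary = 106000)
  3. Ivan Jackson (salary = 113000)
  4. Ivan Jones (salary = 136000)
  5. Noah Harris (salary = 141000)
  6. Grace Jones (salary = 148000)
  7. Sam Brown (salary = 150000)

First: Sam Jones

Sam Jones


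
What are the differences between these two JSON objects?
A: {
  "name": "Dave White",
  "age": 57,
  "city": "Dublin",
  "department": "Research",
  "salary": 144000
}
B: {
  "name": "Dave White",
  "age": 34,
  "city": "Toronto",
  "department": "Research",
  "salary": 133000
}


Comparing each field (in key order):
  name: same
  age: DIFFERENT
  city: DIFFERENT
  department: same
  salary: DIFFERENT
Differences:
  age: 57 -> 34
  city: Dublin -> Toronto
  salary: 144000 -> 133000

3 field(s) changed

3 changes: age, city, salary


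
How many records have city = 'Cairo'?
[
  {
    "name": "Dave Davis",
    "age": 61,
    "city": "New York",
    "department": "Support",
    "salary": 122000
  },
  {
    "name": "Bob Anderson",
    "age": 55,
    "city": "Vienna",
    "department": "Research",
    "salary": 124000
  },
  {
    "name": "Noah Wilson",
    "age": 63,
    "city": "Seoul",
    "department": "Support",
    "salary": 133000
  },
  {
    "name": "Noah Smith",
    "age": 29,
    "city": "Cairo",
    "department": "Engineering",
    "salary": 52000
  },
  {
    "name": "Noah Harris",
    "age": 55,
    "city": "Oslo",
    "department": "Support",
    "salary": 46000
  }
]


Data: 5 records
Condition: city = 'Cairo'

Checking each record:
  Dave Davis: New York
  Bob Anderson: Vienna
  Noah Wilson: Seoul
  Noah Smith: Cairo MATCH
  Noah Harris: Oslo

Count: 1

1


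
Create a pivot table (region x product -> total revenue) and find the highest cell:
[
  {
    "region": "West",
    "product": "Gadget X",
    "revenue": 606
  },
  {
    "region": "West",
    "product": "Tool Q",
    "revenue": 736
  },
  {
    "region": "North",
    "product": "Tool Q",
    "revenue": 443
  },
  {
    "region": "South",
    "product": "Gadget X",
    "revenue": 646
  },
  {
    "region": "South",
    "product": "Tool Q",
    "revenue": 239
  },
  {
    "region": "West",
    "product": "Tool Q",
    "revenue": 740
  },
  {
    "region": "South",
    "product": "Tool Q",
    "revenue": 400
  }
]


Pivot: region (rows) x product (columns) -> total revenue

     Gadget X      Tool Q      
North            0           443  
South          646           639  
West           606          1476  

Highest: West / Tool Q = $1476

West / Tool Q = $1476


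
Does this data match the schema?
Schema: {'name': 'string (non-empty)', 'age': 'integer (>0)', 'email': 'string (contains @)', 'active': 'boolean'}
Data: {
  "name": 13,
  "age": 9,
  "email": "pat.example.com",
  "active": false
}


Validating each field against schema:
  name: FAIL (13 is not a string)
  age: OK (positive integer)
  email: FAIL ("pat.example.com" does not contain @)
  active: OK (boolean)

Result: INVALID (2 errors: name, email)

INVALID (2 errors: name, email)


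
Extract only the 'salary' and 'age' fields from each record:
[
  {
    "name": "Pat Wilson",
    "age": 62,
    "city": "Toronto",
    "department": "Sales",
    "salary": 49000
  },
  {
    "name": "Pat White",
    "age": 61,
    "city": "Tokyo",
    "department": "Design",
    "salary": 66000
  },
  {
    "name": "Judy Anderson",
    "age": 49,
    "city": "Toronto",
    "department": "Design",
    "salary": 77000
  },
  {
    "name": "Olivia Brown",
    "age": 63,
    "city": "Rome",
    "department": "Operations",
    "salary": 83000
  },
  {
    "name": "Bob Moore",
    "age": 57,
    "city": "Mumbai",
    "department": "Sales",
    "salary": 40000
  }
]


Original: 5 records with fields: name, age, city, department, salary
Keep: ['salary', 'age']
Drop: ['name', 'city', 'department']
Result: 5 records, 2 fields each

[
  {
    "salary": 49000,
    "age": 62
  },
  {
    "salary": 66000,
    "age": 61
  },
  {
    "salary": 77000,
    "age": 49
  },
  {
    "salary": 83000,
    "age": 63
  },
  {
    "salary": 40000,
    "age": 57
  }
]


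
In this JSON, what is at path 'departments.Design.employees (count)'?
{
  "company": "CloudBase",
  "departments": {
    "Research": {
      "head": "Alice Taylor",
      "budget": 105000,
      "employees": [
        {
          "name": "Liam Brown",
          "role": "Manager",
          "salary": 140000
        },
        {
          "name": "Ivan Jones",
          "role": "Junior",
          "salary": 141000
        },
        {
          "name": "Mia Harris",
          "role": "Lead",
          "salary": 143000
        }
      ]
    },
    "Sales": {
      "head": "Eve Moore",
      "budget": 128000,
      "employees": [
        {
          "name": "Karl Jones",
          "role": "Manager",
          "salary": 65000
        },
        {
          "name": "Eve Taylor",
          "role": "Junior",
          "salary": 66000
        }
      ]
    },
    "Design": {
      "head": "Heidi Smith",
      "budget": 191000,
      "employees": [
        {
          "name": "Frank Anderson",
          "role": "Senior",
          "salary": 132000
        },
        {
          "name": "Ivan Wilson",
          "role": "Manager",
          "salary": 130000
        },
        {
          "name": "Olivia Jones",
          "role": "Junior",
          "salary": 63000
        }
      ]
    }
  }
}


Path: departments.Design.employees (count)

Navigate:
  -> departments
  -> Design
  -> employees (array, length 3)

3


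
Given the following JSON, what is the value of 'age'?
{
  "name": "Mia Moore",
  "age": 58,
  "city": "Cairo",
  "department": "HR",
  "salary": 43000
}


Looking up field 'age'
Value: 58

58


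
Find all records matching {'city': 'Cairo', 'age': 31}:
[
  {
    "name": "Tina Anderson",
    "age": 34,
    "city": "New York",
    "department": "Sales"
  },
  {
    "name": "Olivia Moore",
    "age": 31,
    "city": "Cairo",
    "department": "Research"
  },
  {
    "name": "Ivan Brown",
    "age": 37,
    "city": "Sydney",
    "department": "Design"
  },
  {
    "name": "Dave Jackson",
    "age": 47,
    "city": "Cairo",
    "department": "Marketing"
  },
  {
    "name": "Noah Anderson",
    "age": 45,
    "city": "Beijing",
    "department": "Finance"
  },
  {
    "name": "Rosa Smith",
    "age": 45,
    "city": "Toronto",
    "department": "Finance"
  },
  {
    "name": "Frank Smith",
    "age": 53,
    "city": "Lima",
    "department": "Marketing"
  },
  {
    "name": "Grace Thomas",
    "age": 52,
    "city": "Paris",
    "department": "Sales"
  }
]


Search criteria: {'city': 'Cairo', 'age': 31}

Checking 8 records:
  Tina Anderson: {city: New York, age: 34}
  Olivia Moore: {city: Cairo, age: 31} <-- MATCH
  Ivan Brown: {city: Sydney, age: 37}
  Dave Jackson: {city: Cairo, age: 47}
  Noah Anderson: {city: Beijing, age: 45}
  Rosa Smith: {city: Toronto, age: 45}
  Frank Smith: {city: Lima, age: 53}
  Grace Thomas: {city: Paris, age: 52}

Matches: ["Olivia Moore"]

["Olivia Moore"]


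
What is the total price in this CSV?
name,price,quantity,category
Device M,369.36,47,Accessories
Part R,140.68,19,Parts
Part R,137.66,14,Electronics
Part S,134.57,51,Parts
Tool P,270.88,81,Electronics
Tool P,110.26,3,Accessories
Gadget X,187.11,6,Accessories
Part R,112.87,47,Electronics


Computing total price:
Values: [369.36, 140.68, 137.66, 134.57, 270.88, 110.26, 187.11, 112.87]
Sum = 1463.39

1463.39


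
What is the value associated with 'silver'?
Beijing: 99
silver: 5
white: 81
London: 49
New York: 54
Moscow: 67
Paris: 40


Looking up key 'silver'
Value: 5

5


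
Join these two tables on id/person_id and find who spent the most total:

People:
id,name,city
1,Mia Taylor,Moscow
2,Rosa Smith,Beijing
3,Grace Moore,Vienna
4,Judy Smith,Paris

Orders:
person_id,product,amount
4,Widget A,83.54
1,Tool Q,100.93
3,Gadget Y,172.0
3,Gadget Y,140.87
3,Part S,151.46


Join on: people.id = orders.person_id

Joined rows:
  Judy Smith (Paris) bought Widget A for $83.54
  Mia Taylor (Moscow) bought Tool Q for $100.93
  Grace Moore (Vienna) bought Gadget Y for $172.0
  Grace Moore (Vienna) bought Gadget Y for $140.87
  Grace Moore (Vienna) bought Part S for $151.46

Total per person:
  Grace Moore: $464.33
  Mia Taylor: $100.93
  Judy Smith: $83.54

Top spender: Grace Moore ($464.33)

Grace Moore ($464.33)


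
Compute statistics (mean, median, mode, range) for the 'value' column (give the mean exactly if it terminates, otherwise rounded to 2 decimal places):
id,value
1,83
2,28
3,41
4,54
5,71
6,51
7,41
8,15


Data: [83, 28, 41, 54, 71, 51, 41, 15]
Count: 8
Sum: 384
Mean: 384/8 = 48
Sorted: [15, 28, 41, 41, 51, 54, 71, 83]
Median: 46.0
Mode: 41 (2 times)
Range: 83 - 15 = 68
Min: 15, Max: 83

mean=48, median=46.0, mode=41, range=68


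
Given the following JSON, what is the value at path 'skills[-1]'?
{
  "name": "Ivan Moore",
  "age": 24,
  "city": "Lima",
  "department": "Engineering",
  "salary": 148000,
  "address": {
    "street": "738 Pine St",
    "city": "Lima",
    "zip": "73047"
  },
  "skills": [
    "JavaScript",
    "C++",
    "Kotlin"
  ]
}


Query: skills[-1]
Path: skills -> last element
Value: Kotlin

Kotlin


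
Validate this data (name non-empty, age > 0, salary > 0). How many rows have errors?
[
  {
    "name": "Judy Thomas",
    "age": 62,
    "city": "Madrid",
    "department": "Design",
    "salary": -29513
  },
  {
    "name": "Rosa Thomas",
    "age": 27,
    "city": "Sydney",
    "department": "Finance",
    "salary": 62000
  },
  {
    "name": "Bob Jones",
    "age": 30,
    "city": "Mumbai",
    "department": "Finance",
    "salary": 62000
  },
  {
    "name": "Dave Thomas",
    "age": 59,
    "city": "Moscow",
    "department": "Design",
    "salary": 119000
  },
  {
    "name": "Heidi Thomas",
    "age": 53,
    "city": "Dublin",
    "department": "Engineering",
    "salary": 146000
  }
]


Validating 5 records:
Rules: name non-empty, age > 0, salary > 0

  Row 1 (Judy Thomas): negative salary: -29513
  Row 2 (Rosa Thomas): OK
  Row 3 (Bob Jones): OK
  Row 4 (Dave Thomas): OK
  Row 5 (Heidi Thomas): OK

Total errors: 1

1 errors


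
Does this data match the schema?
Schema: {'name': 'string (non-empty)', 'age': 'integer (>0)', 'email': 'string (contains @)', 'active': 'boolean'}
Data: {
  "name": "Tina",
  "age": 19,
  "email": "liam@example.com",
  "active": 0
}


Validating each field against schema:
  name: OK (non-empty string)
  age: OK (positive integer)
  email: OK (string with @)
  active: FAIL (0 is not a boolean)

Result: INVALID (1 error: active)

INVALID (1 error: active)


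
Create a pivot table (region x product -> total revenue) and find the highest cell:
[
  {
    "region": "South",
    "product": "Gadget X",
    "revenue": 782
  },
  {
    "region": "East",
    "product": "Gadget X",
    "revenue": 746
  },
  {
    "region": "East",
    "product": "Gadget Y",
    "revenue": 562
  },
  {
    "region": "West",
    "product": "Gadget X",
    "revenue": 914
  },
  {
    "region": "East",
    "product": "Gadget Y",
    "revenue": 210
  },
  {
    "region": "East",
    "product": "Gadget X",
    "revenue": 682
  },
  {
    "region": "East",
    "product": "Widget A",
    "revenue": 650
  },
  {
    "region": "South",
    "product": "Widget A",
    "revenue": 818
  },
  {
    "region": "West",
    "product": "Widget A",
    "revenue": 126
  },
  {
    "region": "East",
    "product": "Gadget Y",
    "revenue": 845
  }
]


Pivot: region (rows) x product (columns) -> total revenue

     Gadget X      Gadget Y      Widget A    
East          1428          1617           650  
South          782             0           818  
West           914             0           126  

Highest: East / Gadget Y = $1617

East / Gadget Y = $1617


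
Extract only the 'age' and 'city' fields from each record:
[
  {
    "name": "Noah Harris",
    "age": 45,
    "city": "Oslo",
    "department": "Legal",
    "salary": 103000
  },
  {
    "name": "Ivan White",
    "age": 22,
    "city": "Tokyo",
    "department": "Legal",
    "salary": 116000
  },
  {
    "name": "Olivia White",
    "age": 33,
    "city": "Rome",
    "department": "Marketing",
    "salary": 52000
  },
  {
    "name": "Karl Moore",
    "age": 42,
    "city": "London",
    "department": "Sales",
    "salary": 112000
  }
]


Original: 4 records with fields: name, age, city, department, salary
Keep: ['age', 'city']
Drop: ['name', 'department', 'salary']
Result: 4 records, 2 fields each

[
  {
    "age": 45,
    "city": "Oslo"
  },
  {
    "age": 22,
    "city": "Tokyo"
  },
  {
    "age": 33,
    "city": "Rome"
  },
  {
    "age": 42,
    "city": "London"
  }
]


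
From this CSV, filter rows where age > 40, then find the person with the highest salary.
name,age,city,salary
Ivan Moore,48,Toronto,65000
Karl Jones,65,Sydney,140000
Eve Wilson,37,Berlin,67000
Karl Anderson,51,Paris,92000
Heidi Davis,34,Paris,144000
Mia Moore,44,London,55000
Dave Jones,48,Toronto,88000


Filter: age > 40
Sort by: salary (descending)

Filtered records (5):
  Karl Jones, age 65, salary $140000
  Karl Anderson, age 51, salary $92000
  Dave Jones, age 48, salary $88000
  Ivan Moore, age 48, salary $65000
  Mia Moore, age 44, salary $55000

Highest salary: Karl Jones ($140000)

Karl Jones


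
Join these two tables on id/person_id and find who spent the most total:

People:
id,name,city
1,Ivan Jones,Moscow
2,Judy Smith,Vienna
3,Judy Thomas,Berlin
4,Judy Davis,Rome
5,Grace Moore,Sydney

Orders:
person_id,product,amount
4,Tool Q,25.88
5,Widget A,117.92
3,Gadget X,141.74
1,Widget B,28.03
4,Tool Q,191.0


Join on: people.id = orders.person_id

Joined rows:
  Judy Davis (Rome) bought Tool Q for $25.88
  Grace Moore (Sydney) bought Widget A for $117.92
  Judy Thomas (Berlin) bought Gadget X for $141.74
  Ivan Jones (Moscow) bought Widget B for $28.03
  Judy Davis (Rome) bought Tool Q for $191.0

Total per person:
  Judy Davis: $216.88
  Judy Thomas: $141.74
  Grace Moore: $117.92
  Ivan Jones: $28.03

Top spender: Judy Davis ($216.88)

Judy Davis ($216.88)


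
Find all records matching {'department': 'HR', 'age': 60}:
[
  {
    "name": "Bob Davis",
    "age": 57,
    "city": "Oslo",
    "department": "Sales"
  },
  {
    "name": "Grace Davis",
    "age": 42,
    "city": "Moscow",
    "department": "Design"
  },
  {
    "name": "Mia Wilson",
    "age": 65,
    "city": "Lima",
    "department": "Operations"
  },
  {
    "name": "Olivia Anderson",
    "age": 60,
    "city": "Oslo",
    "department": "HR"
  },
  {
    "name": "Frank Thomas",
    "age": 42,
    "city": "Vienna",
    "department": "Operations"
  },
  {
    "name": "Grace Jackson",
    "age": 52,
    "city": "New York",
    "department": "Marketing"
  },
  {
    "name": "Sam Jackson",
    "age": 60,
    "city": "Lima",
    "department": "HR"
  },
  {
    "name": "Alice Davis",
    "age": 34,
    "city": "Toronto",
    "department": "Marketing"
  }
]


Search criteria: {'department': 'HR', 'age': 60}

Checking 8 records:
  Bob Davis: {department: Sales, age: 57}
  Grace Davis: {department: Design, age: 42}
  Mia Wilson: {department: Operations, age: 65}
  Olivia Anderson: {department: HR, age: 60} <-- MATCH
  Frank Thomas: {department: Operations, age: 42}
  Grace Jackson: {department: Marketing, age: 52}
  Sam Jackson: {department: HR, age: 60} <-- MATCH
  Alice Davis: {department: Marketing, age: 34}

Matches: ["Olivia Anderson", "Sam Jackson"]

["Olivia Anderson", "Sam Jackson"]


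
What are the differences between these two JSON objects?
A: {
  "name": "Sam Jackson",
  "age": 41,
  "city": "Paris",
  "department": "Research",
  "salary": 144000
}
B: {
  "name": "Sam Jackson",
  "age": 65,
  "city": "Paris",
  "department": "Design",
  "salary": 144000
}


Comparing each field (in key order):
  name: same
  age: DIFFERENT
  city: same
  department: DIFFERENT
  salary: same
Differences:
  age: 41 -> 65
  department: Research -> Design

2 field(s) changed

2 changes: age, department


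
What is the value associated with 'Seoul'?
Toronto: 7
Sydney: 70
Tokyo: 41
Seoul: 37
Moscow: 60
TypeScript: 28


Looking up key 'Seoul'
Value: 37

37


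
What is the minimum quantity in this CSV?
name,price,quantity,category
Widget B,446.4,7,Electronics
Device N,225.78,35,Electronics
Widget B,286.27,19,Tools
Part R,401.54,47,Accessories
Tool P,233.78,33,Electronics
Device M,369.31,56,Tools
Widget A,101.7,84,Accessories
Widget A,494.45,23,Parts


Computing minimum quantity:
Values: [7, 35, 19, 47, 33, 56, 84, 23]
Min = 7

7


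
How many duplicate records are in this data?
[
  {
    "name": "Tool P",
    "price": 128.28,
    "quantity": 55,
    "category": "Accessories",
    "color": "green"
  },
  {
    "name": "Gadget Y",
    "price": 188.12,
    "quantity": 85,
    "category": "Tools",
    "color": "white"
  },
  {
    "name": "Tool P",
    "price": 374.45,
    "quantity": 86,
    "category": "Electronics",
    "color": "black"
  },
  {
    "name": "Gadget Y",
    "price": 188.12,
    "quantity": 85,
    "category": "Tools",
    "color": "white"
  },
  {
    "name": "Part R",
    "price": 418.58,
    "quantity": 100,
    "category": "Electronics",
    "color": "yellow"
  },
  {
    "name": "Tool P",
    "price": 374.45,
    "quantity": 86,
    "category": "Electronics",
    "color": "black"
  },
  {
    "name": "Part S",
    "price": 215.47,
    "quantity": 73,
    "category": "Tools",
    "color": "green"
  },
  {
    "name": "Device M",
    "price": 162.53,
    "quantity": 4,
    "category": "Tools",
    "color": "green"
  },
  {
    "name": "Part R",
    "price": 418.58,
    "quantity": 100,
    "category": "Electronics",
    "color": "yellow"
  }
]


Checking 9 records for duplicates:

  Row 1: Tool P ($128.28, qty 55)
  Row 2: Gadget Y ($188.12, qty 85)
  Row 3: Tool P ($374.45, qty 86)
  Row 4: Gadget Y ($188.12, qty 85) <-- DUPLICATE
  Row 5: Part R ($418.58, qty 100)
  Row 6: Tool P ($374.45, qty 86) <-- DUPLICATE
  Row 7: Part S ($215.47, qty 73)
  Row 8: Device M ($162.53, qty 4)
  Row 9: Part R ($418.58, qty 100) <-- DUPLICATE

Duplicates found: 3
Unique records: 6

3 duplicates, 6 unique


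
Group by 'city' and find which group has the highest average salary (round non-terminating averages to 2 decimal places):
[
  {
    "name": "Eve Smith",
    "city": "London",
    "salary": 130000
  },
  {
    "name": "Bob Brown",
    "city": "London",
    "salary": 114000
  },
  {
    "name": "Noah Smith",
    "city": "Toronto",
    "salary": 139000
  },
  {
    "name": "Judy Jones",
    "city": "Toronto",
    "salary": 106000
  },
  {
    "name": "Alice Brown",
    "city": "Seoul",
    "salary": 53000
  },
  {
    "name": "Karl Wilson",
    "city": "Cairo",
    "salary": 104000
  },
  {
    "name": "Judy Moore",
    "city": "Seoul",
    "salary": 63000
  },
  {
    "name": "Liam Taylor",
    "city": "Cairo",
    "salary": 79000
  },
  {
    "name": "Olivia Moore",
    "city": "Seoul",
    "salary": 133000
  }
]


Group by: city

Groups:
  Cairo: 2 people, avg salary = 183000/2 = $91500
  London: 2 people, avg salary = 244000/2 = $122000
  Seoul: 3 people, avg salary = 249000/3 = $83000
  Toronto: 2 people, avg salary = 245000/2 = $122500

Highest average salary: Toronto ($122500)

Toronto ($122500)


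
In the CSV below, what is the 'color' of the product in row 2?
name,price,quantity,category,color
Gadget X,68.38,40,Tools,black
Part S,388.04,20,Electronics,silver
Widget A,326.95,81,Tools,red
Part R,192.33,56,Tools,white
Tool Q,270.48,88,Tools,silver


Query: Row 2 ('Part S'), column 'color'
Value: silver

silver


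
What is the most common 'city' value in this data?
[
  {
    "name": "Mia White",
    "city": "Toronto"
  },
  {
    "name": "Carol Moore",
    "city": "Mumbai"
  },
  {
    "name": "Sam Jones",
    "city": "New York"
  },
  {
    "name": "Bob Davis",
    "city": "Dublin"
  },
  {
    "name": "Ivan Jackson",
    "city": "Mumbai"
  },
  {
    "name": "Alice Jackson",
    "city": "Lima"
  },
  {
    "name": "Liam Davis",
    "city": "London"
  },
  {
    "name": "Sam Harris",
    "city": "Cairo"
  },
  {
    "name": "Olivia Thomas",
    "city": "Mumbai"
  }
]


Counting 'city' values across 9 records:

  Mumbai: 3 ###
  Toronto: 1 #
  New York: 1 #
  Dublin: 1 #
  Lima: 1 #
  London: 1 #
  Cairo: 1 #

Most common: Mumbai (3 times)

Mumbai (3 times)


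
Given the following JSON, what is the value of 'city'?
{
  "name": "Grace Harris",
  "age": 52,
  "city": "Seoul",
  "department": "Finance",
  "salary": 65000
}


Looking up field 'city'
Value: Seoul

Seoul


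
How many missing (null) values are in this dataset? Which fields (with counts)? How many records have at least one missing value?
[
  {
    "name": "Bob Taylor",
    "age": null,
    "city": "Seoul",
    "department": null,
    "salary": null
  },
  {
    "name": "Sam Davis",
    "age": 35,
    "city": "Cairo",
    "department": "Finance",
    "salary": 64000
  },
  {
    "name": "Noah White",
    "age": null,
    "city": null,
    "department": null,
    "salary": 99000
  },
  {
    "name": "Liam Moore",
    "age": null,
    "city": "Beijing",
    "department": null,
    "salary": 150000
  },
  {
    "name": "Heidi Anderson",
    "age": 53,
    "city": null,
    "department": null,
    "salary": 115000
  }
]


Checking for missing (null) values in 5 records:

  Bob Taylor: age, department, salary
  Sam Davis: complete
  Noah White: age, city, department
  Liam Moore: age, department
  Heidi Anderson: city, department

Per field:
  name: 0 missing
  age: 3 missing
  city: 2 missing
  department: 4 missing
  salary: 1 missing

Total missing values: 10
Records with any missing: 4

10 missing values (age: 3, city: 2, department: 4, salary: 1); 4 incomplete records


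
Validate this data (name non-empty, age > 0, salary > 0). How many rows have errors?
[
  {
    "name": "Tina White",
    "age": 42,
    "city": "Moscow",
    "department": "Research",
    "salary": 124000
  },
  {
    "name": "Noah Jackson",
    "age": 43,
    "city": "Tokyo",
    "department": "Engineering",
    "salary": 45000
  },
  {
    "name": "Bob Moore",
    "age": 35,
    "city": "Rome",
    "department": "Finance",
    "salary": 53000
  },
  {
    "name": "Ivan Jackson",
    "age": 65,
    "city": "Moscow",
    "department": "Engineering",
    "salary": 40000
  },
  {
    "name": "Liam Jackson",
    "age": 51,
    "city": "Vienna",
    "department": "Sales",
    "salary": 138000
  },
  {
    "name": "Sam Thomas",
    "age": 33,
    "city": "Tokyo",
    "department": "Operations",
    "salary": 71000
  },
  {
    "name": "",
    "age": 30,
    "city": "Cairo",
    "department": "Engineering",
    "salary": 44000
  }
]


Validating 7 records:
Rules: name non-empty, age > 0, salary > 0

  Row 1 (Tina White): OK
  Row 2 (Noah Jackson): OK
  Row 3 (Bob Moore): OK
  Row 4 (Ivan Jackson): OK
  Row 5 (Liam Jackson): OK
  Row 6 (Sam Thomas): OK
  Row 7 (???): empty name

Total errors: 1

1 errors


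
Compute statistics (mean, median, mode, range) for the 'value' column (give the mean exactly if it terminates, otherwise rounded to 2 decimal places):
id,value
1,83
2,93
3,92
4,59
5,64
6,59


Data: [83, 93, 92, 59, 64, 59]
Count: 6
Sum: 450
Mean: 450/6 = 75
Sorted: [59, 59, 64, 83, 92, 93]
Median: 73.5
Mode: 59 (2 times)
Range: 93 - 59 = 34
Min: 59, Max: 93

mean=75, median=73.5, mode=59, range=34


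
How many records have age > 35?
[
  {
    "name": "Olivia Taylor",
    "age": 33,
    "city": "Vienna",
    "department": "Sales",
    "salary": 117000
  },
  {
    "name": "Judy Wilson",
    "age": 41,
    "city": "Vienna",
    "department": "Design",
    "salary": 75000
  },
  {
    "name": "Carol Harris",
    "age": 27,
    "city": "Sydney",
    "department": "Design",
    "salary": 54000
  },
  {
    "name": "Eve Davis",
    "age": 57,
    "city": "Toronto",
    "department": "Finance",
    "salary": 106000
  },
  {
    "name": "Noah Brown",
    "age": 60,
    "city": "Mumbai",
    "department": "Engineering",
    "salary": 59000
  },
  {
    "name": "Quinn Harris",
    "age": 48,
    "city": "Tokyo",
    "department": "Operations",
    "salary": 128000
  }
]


Data: 6 records
Condition: age > 35

Checking each record:
  Olivia Taylor: 33
  Judy Wilson: 41 MATCH
  Carol Harris: 27
  Eve Davis: 57 MATCH
  Noah Brown: 60 MATCH
  Quinn Harris: 48 MATCH

Count: 4

4


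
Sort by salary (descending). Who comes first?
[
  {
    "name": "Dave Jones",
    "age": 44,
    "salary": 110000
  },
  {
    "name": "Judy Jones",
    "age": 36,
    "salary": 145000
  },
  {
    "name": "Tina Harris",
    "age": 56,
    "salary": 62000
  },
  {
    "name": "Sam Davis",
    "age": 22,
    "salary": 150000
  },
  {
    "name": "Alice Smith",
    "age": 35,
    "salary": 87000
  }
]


Sort by: salary (descending)

Sorted order:
  1. Sam Davis (salary = 150000)
  2. Judy Jones (salary = 145000)
  3. Dave Jones (salary = 110000)
  4. Alice Smith (salary = 87000)
  5. Tina Harris (salary = 62000)

First: Sam Davis

Sam Davis


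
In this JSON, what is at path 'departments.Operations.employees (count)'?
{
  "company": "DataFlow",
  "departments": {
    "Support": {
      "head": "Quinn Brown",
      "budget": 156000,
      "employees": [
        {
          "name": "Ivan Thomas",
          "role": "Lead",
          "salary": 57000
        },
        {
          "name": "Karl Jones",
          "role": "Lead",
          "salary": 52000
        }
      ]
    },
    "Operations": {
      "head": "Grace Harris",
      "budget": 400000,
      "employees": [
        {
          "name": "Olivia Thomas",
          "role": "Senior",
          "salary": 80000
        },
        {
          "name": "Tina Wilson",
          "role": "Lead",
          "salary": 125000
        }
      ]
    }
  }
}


Path: departments.Operations.employees (count)

Navigate:
  -> departments
  -> Operations
  -> employees (array, length 2)

2


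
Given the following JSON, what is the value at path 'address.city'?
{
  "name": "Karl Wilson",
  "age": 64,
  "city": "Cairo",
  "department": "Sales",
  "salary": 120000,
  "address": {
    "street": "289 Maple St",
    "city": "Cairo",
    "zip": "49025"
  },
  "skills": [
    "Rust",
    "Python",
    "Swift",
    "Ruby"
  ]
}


Query: address.city
Path: address -> city
Value: Cairo

Cairo


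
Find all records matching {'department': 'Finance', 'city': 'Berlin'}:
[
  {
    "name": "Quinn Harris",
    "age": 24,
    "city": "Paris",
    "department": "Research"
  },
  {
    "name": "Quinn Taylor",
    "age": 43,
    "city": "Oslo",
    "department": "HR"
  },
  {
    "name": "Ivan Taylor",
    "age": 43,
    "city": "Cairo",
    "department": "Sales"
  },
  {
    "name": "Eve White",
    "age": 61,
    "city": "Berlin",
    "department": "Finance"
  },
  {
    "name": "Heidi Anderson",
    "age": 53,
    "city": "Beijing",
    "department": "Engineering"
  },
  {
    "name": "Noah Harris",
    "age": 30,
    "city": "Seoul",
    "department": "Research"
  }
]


Search criteria: {'department': 'Finance', 'city': 'Berlin'}

Checking 6 records:
  Quinn Harris: {department: Research, city: Paris}
  Quinn Taylor: {department: HR, city: Oslo}
  Ivan Taylor: {department: Sales, city: Cairo}
  Eve White: {department: Finance, city: Berlin} <-- MATCH
  Heidi Anderson: {department: Engineering, city: Beijing}
  Noah Harris: {department: Research, city: Seoul}

Matches: ["Eve White"]

["Eve White"]


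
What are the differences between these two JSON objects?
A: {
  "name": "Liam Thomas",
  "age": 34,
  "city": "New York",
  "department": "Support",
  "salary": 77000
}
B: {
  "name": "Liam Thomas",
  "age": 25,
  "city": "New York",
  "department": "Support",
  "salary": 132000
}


Comparing each field (in key order):
  name: same
  age: DIFFERENT
  city: same
  department: same
  salary: DIFFERENT
Differences:
  age: 34 -> 25
  salary: 77000 -> 132000

2 field(s) changed

2 changes: age, salary


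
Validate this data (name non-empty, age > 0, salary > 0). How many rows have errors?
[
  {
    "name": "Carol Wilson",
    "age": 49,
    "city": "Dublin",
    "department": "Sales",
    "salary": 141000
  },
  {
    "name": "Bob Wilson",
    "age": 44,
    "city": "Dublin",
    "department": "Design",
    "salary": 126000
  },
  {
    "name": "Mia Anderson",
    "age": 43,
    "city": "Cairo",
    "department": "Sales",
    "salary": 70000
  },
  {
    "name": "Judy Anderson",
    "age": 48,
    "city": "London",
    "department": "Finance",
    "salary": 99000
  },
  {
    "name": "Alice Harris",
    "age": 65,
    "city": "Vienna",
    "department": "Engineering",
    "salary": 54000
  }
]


Validating 5 records:
Rules: name non-empty, age > 0, salary > 0

  Row 1 (Carol Wilson): OK
  Row 2 (Bob Wilson): OK
  Row 3 (Mia Anderson): OK
  Row 4 (Judy Anderson): OK
  Row 5 (Alice Harris): OK

Total errors: 0

0 errors


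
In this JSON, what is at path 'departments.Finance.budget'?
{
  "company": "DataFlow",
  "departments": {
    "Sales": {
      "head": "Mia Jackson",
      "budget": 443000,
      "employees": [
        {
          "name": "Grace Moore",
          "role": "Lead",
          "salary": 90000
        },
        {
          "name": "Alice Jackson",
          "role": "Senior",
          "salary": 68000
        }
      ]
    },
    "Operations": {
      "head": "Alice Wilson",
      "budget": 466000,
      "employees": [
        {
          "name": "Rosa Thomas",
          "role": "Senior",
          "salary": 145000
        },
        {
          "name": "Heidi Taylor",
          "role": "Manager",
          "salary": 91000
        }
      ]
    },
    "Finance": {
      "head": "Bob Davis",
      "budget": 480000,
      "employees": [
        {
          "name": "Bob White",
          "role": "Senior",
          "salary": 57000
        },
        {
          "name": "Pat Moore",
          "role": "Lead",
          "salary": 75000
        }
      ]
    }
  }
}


Path: departments.Finance.budget

Navigate:
  -> departments
  -> Finance
  -> budget = 480000

480000


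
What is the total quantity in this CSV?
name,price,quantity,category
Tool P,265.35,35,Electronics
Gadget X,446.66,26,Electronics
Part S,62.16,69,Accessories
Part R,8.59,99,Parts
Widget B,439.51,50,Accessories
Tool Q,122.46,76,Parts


Computing total quantity:
Values: [35, 26, 69, 99, 50, 76]
Sum = 355

355


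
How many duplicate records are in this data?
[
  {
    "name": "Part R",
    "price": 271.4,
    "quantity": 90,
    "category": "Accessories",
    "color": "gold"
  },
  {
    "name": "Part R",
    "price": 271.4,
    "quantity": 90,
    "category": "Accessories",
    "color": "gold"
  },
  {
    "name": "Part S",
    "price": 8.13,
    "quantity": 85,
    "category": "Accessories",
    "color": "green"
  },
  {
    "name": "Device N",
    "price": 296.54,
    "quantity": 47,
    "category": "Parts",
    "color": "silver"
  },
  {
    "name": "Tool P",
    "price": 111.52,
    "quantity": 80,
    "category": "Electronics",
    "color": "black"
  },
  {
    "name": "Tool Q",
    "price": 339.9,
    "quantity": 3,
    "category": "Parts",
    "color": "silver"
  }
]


Checking 6 records for duplicates:

  Row 1: Part R ($271.4, qty 90)
  Row 2: Part R ($271.4, qty 90) <-- DUPLICATE
  Row 3: Part S ($8.13, qty 85)
  Row 4: Device N ($296.54, qty 47)
  Row 5: Tool P ($111.52, qty 80)
  Row 6: Tool Q ($339.9, qty 3)

Duplicates found: 1
Unique records: 5

1 duplicates, 5 unique


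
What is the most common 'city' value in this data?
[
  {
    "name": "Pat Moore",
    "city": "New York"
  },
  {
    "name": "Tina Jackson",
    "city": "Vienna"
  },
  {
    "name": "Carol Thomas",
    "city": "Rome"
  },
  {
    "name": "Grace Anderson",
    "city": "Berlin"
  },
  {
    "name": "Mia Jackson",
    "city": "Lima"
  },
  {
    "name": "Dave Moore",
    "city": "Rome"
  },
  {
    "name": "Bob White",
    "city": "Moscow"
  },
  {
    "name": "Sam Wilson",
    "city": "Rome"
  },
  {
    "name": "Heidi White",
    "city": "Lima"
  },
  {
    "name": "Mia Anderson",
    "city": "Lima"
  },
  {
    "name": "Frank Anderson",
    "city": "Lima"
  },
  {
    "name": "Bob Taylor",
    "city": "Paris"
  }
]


Counting 'city' values across 12 records:

  Lima: 4 ####
  Rome: 3 ###
  New York: 1 #
  Vienna: 1 #
  Berlin: 1 #
  Moscow: 1 #
  Paris: 1 #

Most common: Lima (4 times)

Lima (4 times)


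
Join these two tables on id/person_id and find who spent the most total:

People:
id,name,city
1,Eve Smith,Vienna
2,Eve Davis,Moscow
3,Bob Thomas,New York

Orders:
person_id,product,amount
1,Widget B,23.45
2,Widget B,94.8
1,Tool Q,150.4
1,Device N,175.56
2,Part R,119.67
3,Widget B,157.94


Join on: people.id = orders.person_id

Joined rows:
  Eve Smith (Vienna) bought Widget B for $23.45
  Eve Davis (Moscow) bought Widget B for $94.8
  Eve Smith (Vienna) bought Tool Q for $150.4
  Eve Smith (Vienna) bought Device N for $175.56
  Eve Davis (Moscow) bought Part R for $119.67
  Bob Thomas (New York) bought Widget B for $157.94

Total per person:
  Eve Smith: $349.41
  Eve Davis: $214.47
  Bob Thomas: $157.94

Top spender: Eve Smith ($349.41)

Eve Smith ($349.41)


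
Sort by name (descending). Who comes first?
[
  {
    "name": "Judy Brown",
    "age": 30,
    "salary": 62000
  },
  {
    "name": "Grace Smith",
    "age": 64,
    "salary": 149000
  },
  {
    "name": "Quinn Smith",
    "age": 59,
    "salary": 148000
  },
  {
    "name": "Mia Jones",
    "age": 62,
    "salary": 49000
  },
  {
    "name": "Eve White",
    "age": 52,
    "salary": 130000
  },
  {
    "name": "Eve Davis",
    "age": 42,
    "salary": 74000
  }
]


Sort by: name (descending)

Sorted order:
  1. Quinn Smith (name = Quinn Smith)
  2. Mia Jones (name = Mia Jones)
  3. Judy Brown (name = Judy Brown)
  4. Grace Smith (name = Grace Smith)
  5. Eve White (name = Eve White)
  6. Eve Davis (name = Eve Davis)

First: Quinn Smith

Quinn Smith


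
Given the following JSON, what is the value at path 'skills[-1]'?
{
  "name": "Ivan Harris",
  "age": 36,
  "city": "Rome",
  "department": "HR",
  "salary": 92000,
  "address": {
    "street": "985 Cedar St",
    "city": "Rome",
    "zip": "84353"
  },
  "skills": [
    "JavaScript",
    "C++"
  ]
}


Query: skills[-1]
Path: skills -> last element
Value: C++

C++


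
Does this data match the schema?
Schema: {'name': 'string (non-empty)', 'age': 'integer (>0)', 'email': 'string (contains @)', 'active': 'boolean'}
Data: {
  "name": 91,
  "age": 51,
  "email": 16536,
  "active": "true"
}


Validating each field against schema:
  name: FAIL (91 is not a string)
  age: OK (positive integer)
  email: FAIL (16536 is not a string)
  active: FAIL ("true" is not a boolean)

Result: INVALID (3 errors: name, email, active)

INVALID (3 errors: name, email, active)


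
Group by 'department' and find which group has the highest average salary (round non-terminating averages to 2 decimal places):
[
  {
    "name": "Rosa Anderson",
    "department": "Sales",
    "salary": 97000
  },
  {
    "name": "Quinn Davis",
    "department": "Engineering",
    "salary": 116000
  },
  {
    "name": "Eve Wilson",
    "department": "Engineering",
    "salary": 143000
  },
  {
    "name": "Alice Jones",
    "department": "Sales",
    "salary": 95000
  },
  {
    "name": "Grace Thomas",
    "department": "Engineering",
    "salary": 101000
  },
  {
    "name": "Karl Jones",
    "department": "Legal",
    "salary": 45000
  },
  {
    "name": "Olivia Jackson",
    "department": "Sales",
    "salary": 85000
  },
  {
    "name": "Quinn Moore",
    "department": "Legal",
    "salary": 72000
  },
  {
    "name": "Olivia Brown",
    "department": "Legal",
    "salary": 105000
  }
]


Group by: department

Groups:
  Engineering: 3 people, avg salary = 360000/3 = $120000
  Legal: 3 people, avg salary = 222000/3 = $74000
  Sales: 3 people, avg salary = 277000/3 ≈ $92333.33

Highest average salary: Engineering ($120000)

Engineering ($120000)


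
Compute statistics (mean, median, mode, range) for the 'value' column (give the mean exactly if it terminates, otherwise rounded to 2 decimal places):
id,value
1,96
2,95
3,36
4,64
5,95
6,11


Data: [96, 95, 36, 64, 95, 11]
Count: 6
Sum: 397
Mean: 397/6 ≈ 66.17 (rounded to 2 decimal places)
Sorted: [11, 36, 64, 95, 95, 96]
Median: 79.5
Mode: 95 (2 times)
Range: 96 - 11 = 85
Min: 11, Max: 96

mean≈66.17, median=79.5, mode=95, range=85


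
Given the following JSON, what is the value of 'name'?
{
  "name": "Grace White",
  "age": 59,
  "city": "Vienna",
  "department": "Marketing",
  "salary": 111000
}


Looking up field 'name'
Value: Grace White

Grace White


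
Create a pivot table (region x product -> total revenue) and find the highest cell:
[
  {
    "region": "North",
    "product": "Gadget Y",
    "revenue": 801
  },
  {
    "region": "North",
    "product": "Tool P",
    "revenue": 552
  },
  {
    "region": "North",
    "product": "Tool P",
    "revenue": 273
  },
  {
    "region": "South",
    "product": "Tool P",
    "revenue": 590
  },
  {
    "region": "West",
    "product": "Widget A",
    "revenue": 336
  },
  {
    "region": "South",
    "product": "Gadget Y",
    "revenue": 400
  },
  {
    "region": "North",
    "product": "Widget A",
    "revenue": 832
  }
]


Pivot: region (rows) x product (columns) -> total revenue

     Gadget Y      Tool P        Widget A    
North          801           825           832  
South          400           590             0  
West             0             0           336  

Highest: North / Widget A = $832

North / Widget A = $832
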